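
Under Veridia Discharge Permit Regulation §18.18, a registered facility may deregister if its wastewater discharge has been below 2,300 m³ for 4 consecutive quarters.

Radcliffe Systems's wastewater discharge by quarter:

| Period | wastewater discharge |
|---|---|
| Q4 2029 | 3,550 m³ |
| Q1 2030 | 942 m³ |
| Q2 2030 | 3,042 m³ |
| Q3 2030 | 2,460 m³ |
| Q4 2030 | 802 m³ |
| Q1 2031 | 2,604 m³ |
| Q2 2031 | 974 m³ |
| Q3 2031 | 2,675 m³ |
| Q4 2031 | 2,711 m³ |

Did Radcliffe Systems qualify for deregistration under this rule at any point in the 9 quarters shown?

Quarters below 2,300 m³: Q1 2030, Q4 2030, Q2 2031.
Longest run of consecutive quarters below the threshold: 1.
1 < 4, so Radcliffe Systems never became eligible.

No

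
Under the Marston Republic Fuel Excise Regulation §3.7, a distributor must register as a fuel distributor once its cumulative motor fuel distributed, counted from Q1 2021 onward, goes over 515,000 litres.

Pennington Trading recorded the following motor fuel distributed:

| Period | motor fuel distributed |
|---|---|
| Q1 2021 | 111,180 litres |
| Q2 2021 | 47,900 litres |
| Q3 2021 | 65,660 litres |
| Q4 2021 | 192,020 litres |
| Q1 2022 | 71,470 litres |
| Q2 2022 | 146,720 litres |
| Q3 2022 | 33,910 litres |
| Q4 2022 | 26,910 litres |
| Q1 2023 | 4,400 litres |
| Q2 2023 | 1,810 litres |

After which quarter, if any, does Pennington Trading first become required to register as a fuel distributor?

Q2 2022

Through Q1 2021: 111,180 litres
Through Q2 2021: 159,080 litres
Through Q3 2021: 224,740 litres
Through Q4 2021: 416,760 litres
Through Q1 2022: 488,230 litres
Through Q2 2022: 634,950 litres ← exceeds threshold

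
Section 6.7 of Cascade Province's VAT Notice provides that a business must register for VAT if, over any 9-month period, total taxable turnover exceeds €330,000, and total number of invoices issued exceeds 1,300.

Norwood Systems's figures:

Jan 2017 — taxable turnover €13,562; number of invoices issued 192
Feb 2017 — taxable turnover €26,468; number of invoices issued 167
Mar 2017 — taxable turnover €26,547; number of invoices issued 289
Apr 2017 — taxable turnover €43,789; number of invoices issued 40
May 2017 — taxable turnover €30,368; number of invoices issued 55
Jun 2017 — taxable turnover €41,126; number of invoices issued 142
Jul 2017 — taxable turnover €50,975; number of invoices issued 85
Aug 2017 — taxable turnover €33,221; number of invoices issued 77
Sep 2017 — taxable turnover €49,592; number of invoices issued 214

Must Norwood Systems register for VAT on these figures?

Total taxable turnover: €13,562 + €26,468 + €26,547 + €43,789 + €30,368 + €41,126 + €50,975 + €33,221 + €49,592 = €315,648 (≤ €330,000).
Total number of invoices issued: 192 + 167 + 289 + 40 + 55 + 142 + 85 + 77 + 214 = 1,261 (≤ 1,300).
The test is 'and': the rule requires both, and at least one is not exceeded.

No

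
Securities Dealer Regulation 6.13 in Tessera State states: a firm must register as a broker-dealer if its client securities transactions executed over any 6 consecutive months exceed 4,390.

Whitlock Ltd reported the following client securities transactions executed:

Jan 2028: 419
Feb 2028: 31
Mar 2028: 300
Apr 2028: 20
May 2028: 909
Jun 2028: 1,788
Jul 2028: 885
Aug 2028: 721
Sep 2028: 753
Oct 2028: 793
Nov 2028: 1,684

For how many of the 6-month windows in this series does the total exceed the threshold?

4

Jan 2028–Jun 2028: 419 + 31 + 300 + 20 + 909 + 1,788 = 3,467 (under)
Feb 2028–Jul 2028: 31 + 300 + 20 + 909 + 1,788 + 885 = 3,933 (under)
Mar 2028–Aug 2028: 300 + 20 + 909 + 1,788 + 885 + 721 = 4,623 (over)
Apr 2028–Sep 2028: 20 + 909 + 1,788 + 885 + 721 + 753 = 5,076 (over)
May 2028–Oct 2028: 909 + 1,788 + 885 + 721 + 753 + 793 = 5,849 (over)
Jun 2028–Nov 2028: 1,788 + 885 + 721 + 753 + 793 + 1,684 = 6,624 (over)
4 windows exceed the threshold.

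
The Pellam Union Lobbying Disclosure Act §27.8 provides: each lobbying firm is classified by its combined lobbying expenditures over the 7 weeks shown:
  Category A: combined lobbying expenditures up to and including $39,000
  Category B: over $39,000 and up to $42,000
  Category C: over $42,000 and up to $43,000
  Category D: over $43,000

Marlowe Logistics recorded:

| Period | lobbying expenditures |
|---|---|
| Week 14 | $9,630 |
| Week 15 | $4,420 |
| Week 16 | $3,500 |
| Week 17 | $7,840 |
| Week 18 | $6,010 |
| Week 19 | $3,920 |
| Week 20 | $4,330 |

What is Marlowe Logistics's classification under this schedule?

Combined lobbying expenditures: $9,630 + $4,420 + $3,500 + $7,840 + $6,010 + $3,920 + $4,330 = $39,650.
$39,000 < $39,650 ≤ $42,000, so Category B applies.

Category B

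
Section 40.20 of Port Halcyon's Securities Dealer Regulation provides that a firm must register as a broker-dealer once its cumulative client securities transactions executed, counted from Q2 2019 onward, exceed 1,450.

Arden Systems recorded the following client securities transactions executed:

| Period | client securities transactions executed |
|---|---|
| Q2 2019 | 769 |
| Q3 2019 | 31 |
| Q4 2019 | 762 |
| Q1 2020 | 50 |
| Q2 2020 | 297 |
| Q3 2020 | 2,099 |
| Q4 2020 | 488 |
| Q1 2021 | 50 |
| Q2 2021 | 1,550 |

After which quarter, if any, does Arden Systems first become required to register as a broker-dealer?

Q4 2019

Through Q2 2019: 769
Through Q3 2019: 800
Through Q4 2019: 1,562 ← exceeds threshold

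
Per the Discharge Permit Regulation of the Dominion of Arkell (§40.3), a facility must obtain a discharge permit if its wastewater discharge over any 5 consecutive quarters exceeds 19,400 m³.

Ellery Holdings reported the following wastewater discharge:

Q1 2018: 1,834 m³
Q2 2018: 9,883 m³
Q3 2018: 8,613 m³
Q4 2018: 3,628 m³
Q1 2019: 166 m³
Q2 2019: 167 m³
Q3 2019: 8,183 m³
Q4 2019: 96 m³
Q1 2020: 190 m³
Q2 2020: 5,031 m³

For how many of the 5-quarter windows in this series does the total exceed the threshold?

3

Q1 2018–Q1 2019: 1,834 m³ + 9,883 m³ + 8,613 m³ + 3,628 m³ + 166 m³ = 24,124 m³ (over)
Q2 2018–Q2 2019: 9,883 m³ + 8,613 m³ + 3,628 m³ + 166 m³ + 167 m³ = 22,457 m³ (over)
Q3 2018–Q3 2019: 8,613 m³ + 3,628 m³ + 166 m³ + 167 m³ + 8,183 m³ = 20,757 m³ (over)
Q4 2018–Q4 2019: 3,628 m³ + 166 m³ + 167 m³ + 8,183 m³ + 96 m³ = 12,240 m³ (under)
Q1 2019–Q1 2020: 166 m³ + 167 m³ + 8,183 m³ + 96 m³ + 190 m³ = 8,802 m³ (under)
Q2 2019–Q2 2020: 167 m³ + 8,183 m³ + 96 m³ + 190 m³ + 5,031 m³ = 13,667 m³ (under)
3 windows exceed the threshold.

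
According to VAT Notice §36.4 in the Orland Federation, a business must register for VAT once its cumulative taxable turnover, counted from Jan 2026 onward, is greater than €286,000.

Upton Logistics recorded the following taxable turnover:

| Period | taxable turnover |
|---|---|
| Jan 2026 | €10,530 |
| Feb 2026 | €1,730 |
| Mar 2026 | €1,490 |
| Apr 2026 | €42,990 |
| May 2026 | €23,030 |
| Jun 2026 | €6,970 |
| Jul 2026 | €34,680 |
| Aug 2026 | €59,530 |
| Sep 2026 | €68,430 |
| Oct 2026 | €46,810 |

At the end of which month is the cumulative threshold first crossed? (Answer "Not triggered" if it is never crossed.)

Oct 2026

Through Jan 2026: €10,530
Through Feb 2026: €12,260
Through Mar 2026: €13,750
Through Apr 2026: €56,740
Through May 2026: €79,770
Through Jun 2026: €86,740
Through Jul 2026: €121,420
Through Aug 2026: €180,950
Through Sep 2026: €249,380
Through Oct 2026: €296,190 ← exceeds threshold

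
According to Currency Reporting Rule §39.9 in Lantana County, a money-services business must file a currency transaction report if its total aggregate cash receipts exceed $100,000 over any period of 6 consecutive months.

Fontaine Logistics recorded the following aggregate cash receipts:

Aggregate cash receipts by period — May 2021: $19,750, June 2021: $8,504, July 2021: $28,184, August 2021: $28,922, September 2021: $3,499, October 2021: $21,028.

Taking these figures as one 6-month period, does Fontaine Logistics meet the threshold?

Yes

Total aggregate cash receipts: $19,750 + $8,504 + $28,184 + $28,922 + $3,499 + $21,028 = $109,887.
$109,887 > $100,000, so the threshold is exceeded.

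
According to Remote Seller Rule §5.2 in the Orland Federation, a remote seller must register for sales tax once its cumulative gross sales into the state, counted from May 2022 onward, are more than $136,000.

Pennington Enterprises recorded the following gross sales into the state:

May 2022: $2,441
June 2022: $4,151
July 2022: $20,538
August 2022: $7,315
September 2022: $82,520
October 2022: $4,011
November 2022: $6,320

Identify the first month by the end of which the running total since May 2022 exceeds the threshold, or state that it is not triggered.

Not triggered

Through May 2022: $2,441
Through June 2022: $6,592
Through July 2022: $27,130
Through August 2022: $34,445
Through September 2022: $116,965
Through October 2022: $120,976
Through November 2022: $127,296
Final cumulative total $127,296 ≤ $136,000; the threshold is never exceeded.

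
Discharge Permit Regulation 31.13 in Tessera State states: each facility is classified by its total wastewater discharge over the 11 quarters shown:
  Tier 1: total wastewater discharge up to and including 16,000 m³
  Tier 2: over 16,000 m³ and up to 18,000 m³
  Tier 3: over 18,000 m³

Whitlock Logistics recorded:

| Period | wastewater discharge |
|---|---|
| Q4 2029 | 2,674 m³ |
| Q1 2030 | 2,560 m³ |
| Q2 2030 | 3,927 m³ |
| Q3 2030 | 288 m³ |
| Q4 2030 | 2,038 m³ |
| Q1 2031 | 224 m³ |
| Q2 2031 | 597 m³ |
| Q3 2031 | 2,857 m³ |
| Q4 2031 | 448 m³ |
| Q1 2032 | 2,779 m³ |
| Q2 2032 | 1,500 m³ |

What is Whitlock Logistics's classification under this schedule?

Total wastewater discharge: 2,674 m³ + 2,560 m³ + 3,927 m³ + 288 m³ + 2,038 m³ + 224 m³ + 597 m³ + 2,857 m³ + 448 m³ + 2,779 m³ + 1,500 m³ = 19,892 m³.
19,892 m³ > 18,000 m³, so Tier 3 applies.

Tier 3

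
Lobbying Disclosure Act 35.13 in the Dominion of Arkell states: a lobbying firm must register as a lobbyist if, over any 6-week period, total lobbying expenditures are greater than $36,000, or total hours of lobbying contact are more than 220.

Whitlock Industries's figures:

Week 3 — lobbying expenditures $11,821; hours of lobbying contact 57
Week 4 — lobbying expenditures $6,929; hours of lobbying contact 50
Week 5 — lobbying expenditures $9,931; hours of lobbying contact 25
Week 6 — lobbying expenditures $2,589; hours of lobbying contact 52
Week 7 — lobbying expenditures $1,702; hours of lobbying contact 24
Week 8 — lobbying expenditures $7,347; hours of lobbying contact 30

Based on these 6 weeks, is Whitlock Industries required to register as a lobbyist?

Yes

Total lobbying expenditures: $11,821 + $6,929 + $9,931 + $2,589 + $1,702 + $7,347 = $40,319 (> $36,000).
Total hours of lobbying contact: 57 + 50 + 25 + 52 + 24 + 30 = 238 (> 220).
The test is 'or': at least one threshold is exceeded.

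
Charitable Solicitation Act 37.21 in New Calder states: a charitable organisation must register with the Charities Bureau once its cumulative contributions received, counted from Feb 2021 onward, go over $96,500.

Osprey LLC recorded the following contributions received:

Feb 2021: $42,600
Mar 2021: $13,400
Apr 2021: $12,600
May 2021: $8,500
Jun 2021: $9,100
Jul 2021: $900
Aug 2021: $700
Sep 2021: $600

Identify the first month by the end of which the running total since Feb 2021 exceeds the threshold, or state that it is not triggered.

Not triggered

Through Feb 2021: $42,600
Through Mar 2021: $56,000
Through Apr 2021: $68,600
Through May 2021: $77,100
Through Jun 2021: $86,200
Through Jul 2021: $87,100
Through Aug 2021: $87,800
Through Sep 2021: $88,400
Final cumulative total $88,400 ≤ $96,500; the threshold is never exceeded.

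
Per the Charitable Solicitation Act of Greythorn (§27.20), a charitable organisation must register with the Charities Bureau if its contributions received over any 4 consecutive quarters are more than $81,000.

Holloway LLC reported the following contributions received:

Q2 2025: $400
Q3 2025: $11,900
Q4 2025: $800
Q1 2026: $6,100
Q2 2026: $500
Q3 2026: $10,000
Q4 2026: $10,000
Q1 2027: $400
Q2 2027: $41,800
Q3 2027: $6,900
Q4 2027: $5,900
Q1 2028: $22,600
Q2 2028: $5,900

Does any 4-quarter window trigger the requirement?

No

Q2 2025–Q1 2026: $400 + $11,900 + $800 + $6,100 = $19,200 (under)
Q3 2025–Q2 2026: $11,900 + $800 + $6,100 + $500 = $19,300 (under)
Q4 2025–Q3 2026: $800 + $6,100 + $500 + $10,000 = $17,400 (under)
Q1 2026–Q4 2026: $6,100 + $500 + $10,000 + $10,000 = $26,600 (under)
Q2 2026–Q1 2027: $500 + $10,000 + $10,000 + $400 = $20,900 (under)
Q3 2026–Q2 2027: $10,000 + $10,000 + $400 + $41,800 = $62,200 (under)
Q4 2026–Q3 2027: $10,000 + $400 + $41,800 + $6,900 = $59,100 (under)
Q1 2027–Q4 2027: $400 + $41,800 + $6,900 + $5,900 = $55,000 (under)
Q2 2027–Q1 2028: $41,800 + $6,900 + $5,900 + $22,600 = $77,200 (under)
Q3 2027–Q2 2028: $6,900 + $5,900 + $22,600 + $5,900 = $41,300 (under)
No window exceeds $81,000.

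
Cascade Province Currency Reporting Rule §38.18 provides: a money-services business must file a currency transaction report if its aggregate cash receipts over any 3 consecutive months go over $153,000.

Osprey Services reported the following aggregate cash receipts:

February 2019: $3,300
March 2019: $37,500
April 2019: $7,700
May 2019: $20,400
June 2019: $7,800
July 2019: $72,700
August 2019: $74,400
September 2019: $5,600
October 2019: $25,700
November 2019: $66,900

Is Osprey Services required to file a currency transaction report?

Yes

February 2019–April 2019: $3,300 + $37,500 + $7,700 = $48,500 (under)
March 2019–May 2019: $37,500 + $7,700 + $20,400 = $65,600 (under)
April 2019–June 2019: $7,700 + $20,400 + $7,800 = $35,900 (under)
May 2019–July 2019: $20,400 + $7,800 + $72,700 = $100,900 (under)
June 2019–August 2019: $7,800 + $72,700 + $74,400 = $154,900 (over)
July 2019–September 2019: $72,700 + $74,400 + $5,600 = $152,700 (under)
August 2019–October 2019: $74,400 + $5,600 + $25,700 = $105,700 (under)
September 2019–November 2019: $5,600 + $25,700 + $66,900 = $98,200 (under)
At least one window exceeds $153,000.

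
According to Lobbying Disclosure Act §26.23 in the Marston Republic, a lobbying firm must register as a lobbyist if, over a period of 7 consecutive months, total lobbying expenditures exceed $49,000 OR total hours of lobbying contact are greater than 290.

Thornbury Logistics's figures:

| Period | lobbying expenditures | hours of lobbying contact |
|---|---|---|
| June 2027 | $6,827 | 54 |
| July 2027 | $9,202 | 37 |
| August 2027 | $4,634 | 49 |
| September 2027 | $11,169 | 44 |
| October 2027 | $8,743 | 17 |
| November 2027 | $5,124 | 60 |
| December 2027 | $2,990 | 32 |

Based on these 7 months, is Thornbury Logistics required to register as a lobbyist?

Yes

Total lobbying expenditures: $6,827 + $9,202 + $4,634 + $11,169 + $8,743 + $5,124 + $2,990 = $48,689 (≤ $49,000).
Total hours of lobbying contact: 54 + 37 + 49 + 44 + 17 + 60 + 32 = 293 (> 290).
The test is 'or': at least one threshold is exceeded.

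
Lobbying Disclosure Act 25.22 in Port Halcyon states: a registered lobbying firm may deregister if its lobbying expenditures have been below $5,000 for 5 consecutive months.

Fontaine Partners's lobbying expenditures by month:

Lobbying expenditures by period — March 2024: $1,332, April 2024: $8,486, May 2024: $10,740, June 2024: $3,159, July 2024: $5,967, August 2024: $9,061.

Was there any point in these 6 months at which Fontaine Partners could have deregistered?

No

Months below $5,000: March 2024, June 2024.
Longest run of consecutive months below the threshold: 1.
1 < 5, so Fontaine Partners never became eligible.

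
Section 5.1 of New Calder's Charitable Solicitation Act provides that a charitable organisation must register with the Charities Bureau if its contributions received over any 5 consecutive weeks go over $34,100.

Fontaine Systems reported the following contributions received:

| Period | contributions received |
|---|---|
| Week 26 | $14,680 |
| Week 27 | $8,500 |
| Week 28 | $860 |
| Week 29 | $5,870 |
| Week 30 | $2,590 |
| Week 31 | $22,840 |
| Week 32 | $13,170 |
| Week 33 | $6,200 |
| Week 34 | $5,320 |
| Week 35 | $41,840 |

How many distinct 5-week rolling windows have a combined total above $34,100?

Week 26–Week 30: $14,680 + $8,500 + $860 + $5,870 + $2,590 = $32,500 (under)
Week 27–Week 31: $8,500 + $860 + $5,870 + $2,590 + $22,840 = $40,660 (over)
Week 28–Week 32: $860 + $5,870 + $2,590 + $22,840 + $13,170 = $45,330 (over)
Week 29–Week 33: $5,870 + $2,590 + $22,840 + $13,170 + $6,200 = $50,670 (over)
Week 30–Week 34: $2,590 + $22,840 + $13,170 + $6,200 + $5,320 = $50,120 (over)
Week 31–Week 35: $22,840 + $13,170 + $6,200 + $5,320 + $41,840 = $89,370 (over)
5 windows exceed the threshold.

5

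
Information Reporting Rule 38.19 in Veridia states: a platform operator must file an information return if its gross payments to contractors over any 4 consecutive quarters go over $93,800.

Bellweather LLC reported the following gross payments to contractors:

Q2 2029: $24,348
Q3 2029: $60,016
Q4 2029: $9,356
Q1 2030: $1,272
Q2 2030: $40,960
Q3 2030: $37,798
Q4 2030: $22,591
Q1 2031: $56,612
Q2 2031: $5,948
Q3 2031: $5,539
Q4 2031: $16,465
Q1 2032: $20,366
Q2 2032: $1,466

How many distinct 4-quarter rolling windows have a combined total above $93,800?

5

Q2 2029–Q1 2030: $24,348 + $60,016 + $9,356 + $1,272 = $94,992 (over)
Q3 2029–Q2 2030: $60,016 + $9,356 + $1,272 + $40,960 = $111,604 (over)
Q4 2029–Q3 2030: $9,356 + $1,272 + $40,960 + $37,798 = $89,386 (under)
Q1 2030–Q4 2030: $1,272 + $40,960 + $37,798 + $22,591 = $102,621 (over)
Q2 2030–Q1 2031: $40,960 + $37,798 + $22,591 + $56,612 = $157,961 (over)
Q3 2030–Q2 2031: $37,798 + $22,591 + $56,612 + $5,948 = $122,949 (over)
Q4 2030–Q3 2031: $22,591 + $56,612 + $5,948 + $5,539 = $90,690 (under)
Q1 2031–Q4 2031: $56,612 + $5,948 + $5,539 + $16,465 = $84,564 (under)
Q2 2031–Q1 2032: $5,948 + $5,539 + $16,465 + $20,366 = $48,318 (under)
Q3 2031–Q2 2032: $5,539 + $16,465 + $20,366 + $1,466 = $43,836 (under)
5 windows exceed the threshold.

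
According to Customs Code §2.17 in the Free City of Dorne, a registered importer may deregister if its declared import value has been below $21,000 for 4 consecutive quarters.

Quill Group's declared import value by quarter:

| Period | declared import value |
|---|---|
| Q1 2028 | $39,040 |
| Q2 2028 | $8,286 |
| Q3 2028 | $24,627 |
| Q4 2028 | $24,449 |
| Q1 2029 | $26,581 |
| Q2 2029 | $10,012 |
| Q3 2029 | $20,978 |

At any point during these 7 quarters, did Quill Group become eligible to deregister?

Quarters below $21,000: Q2 2028, Q2 2029, Q3 2029.
Longest run of consecutive quarters below the threshold: 2.
2 < 4, so Quill Group never became eligible.

No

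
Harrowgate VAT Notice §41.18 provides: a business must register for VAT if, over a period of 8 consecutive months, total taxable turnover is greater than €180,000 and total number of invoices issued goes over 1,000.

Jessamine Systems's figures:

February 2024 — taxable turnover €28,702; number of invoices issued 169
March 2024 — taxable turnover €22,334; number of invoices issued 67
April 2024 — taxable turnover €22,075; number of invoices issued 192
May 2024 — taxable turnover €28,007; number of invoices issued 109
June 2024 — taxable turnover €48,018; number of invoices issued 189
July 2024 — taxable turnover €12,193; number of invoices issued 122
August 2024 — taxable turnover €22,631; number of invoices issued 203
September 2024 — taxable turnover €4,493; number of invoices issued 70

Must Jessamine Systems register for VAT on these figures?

Total taxable turnover: €28,702 + €22,334 + €22,075 + €28,007 + €48,018 + €12,193 + €22,631 + €4,493 = €188,453 (> €180,000).
Total number of invoices issued: 169 + 67 + 192 + 109 + 189 + 122 + 203 + 70 = 1,121 (> 1,000).
The test is 'and': both thresholds are exceeded.

Yes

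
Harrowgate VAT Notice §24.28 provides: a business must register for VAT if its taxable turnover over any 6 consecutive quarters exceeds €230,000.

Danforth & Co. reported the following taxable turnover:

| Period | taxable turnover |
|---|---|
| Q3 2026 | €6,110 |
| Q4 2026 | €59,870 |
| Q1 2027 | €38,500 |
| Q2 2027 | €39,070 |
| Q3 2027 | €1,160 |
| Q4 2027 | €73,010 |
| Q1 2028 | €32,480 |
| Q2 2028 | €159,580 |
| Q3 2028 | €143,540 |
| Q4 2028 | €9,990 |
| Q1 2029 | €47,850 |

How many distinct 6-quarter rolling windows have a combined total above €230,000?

Q3 2026–Q4 2027: €6,110 + €59,870 + €38,500 + €39,070 + €1,160 + €73,010 = €217,720 (under)
Q4 2026–Q1 2028: €59,870 + €38,500 + €39,070 + €1,160 + €73,010 + €32,480 = €244,090 (over)
Q1 2027–Q2 2028: €38,500 + €39,070 + €1,160 + €73,010 + €32,480 + €159,580 = €343,800 (over)
Q2 2027–Q3 2028: €39,070 + €1,160 + €73,010 + €32,480 + €159,580 + €143,540 = €448,840 (over)
Q3 2027–Q4 2028: €1,160 + €73,010 + €32,480 + €159,580 + €143,540 + €9,990 = €419,760 (over)
Q4 2027–Q1 2029: €73,010 + €32,480 + €159,580 + €143,540 + €9,990 + €47,850 = €466,450 (over)
5 windows exceed the threshold.

5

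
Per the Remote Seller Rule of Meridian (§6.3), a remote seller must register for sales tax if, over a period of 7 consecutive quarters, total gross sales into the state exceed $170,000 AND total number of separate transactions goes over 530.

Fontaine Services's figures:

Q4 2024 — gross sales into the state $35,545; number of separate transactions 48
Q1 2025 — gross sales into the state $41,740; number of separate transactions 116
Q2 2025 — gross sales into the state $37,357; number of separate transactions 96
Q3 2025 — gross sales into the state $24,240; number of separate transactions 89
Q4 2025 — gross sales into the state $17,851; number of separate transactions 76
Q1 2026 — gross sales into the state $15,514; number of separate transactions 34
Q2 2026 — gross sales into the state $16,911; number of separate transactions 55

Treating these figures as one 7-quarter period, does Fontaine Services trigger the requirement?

Total gross sales into the state: $35,545 + $41,740 + $37,357 + $24,240 + $17,851 + $15,514 + $16,911 = $189,158 (> $170,000).
Total number of separate transactions: 48 + 116 + 96 + 89 + 76 + 34 + 55 = 514 (≤ 530).
The test is 'and': the rule requires both, and at least one is not exceeded.

No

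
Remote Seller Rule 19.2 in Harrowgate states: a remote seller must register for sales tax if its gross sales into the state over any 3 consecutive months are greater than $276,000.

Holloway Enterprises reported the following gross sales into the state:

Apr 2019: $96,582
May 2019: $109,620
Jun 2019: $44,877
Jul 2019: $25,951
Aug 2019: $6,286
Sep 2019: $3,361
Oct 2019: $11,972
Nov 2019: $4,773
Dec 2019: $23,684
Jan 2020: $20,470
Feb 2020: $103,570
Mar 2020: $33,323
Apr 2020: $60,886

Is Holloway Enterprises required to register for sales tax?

No

Apr 2019–Jun 2019: $96,582 + $109,620 + $44,877 = $251,079 (under)
May 2019–Jul 2019: $109,620 + $44,877 + $25,951 = $180,448 (under)
Jun 2019–Aug 2019: $44,877 + $25,951 + $6,286 = $77,114 (under)
Jul 2019–Sep 2019: $25,951 + $6,286 + $3,361 = $35,598 (under)
Aug 2019–Oct 2019: $6,286 + $3,361 + $11,972 = $21,619 (under)
Sep 2019–Nov 2019: $3,361 + $11,972 + $4,773 = $20,106 (under)
Oct 2019–Dec 2019: $11,972 + $4,773 + $23,684 = $40,429 (under)
Nov 2019–Jan 2020: $4,773 + $23,684 + $20,470 = $48,927 (under)
Dec 2019–Feb 2020: $23,684 + $20,470 + $103,570 = $147,724 (under)
Jan 2020–Mar 2020: $20,470 + $103,570 + $33,323 = $157,363 (under)
Feb 2020–Apr 2020: $103,570 + $33,323 + $60,886 = $197,779 (under)
No window exceeds $276,000.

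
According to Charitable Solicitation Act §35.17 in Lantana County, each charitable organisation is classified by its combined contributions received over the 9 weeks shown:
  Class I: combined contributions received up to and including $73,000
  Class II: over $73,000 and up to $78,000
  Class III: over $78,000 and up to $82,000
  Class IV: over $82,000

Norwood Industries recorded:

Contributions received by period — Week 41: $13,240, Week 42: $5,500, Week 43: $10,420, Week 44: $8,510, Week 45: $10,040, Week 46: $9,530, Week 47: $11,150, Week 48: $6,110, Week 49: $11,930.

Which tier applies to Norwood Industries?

Combined contributions received: $13,240 + $5,500 + $10,420 + $8,510 + $10,040 + $9,530 + $11,150 + $6,110 + $11,930 = $86,430.
$86,430 > $82,000, so Class IV applies.

Class IV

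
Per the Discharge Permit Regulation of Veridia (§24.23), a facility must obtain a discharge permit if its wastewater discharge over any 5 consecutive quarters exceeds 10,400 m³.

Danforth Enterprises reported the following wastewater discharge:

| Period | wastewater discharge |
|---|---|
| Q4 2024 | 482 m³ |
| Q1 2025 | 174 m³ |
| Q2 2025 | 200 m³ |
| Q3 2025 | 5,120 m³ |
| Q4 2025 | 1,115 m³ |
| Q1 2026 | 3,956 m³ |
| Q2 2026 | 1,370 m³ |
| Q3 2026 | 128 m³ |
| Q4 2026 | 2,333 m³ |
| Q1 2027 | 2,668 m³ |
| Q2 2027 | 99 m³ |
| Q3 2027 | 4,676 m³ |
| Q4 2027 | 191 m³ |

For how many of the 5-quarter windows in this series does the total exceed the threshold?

Q4 2024–Q4 2025: 482 m³ + 174 m³ + 200 m³ + 5,120 m³ + 1,115 m³ = 7,091 m³ (under)
Q1 2025–Q1 2026: 174 m³ + 200 m³ + 5,120 m³ + 1,115 m³ + 3,956 m³ = 10,565 m³ (over)
Q2 2025–Q2 2026: 200 m³ + 5,120 m³ + 1,115 m³ + 3,956 m³ + 1,370 m³ = 11,761 m³ (over)
Q3 2025–Q3 2026: 5,120 m³ + 1,115 m³ + 3,956 m³ + 1,370 m³ + 128 m³ = 11,689 m³ (over)
Q4 2025–Q4 2026: 1,115 m³ + 3,956 m³ + 1,370 m³ + 128 m³ + 2,333 m³ = 8,902 m³ (under)
Q1 2026–Q1 2027: 3,956 m³ + 1,370 m³ + 128 m³ + 2,333 m³ + 2,668 m³ = 10,455 m³ (over)
Q2 2026–Q2 2027: 1,370 m³ + 128 m³ + 2,333 m³ + 2,668 m³ + 99 m³ = 6,598 m³ (under)
Q3 2026–Q3 2027: 128 m³ + 2,333 m³ + 2,668 m³ + 99 m³ + 4,676 m³ = 9,904 m³ (under)
Q4 2026–Q4 2027: 2,333 m³ + 2,668 m³ + 99 m³ + 4,676 m³ + 191 m³ = 9,967 m³ (under)
4 windows exceed the threshold.

4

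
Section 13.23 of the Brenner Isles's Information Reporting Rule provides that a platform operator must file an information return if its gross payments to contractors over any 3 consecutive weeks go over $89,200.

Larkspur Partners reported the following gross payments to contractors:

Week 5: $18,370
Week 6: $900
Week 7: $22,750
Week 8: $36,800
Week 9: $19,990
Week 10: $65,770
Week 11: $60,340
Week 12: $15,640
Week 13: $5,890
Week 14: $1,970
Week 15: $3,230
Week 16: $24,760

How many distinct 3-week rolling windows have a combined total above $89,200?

3

Week 5–Week 7: $18,370 + $900 + $22,750 = $42,020 (under)
Week 6–Week 8: $900 + $22,750 + $36,800 = $60,450 (under)
Week 7–Week 9: $22,750 + $36,800 + $19,990 = $79,540 (under)
Week 8–Week 10: $36,800 + $19,990 + $65,770 = $122,560 (over)
Week 9–Week 11: $19,990 + $65,770 + $60,340 = $146,100 (over)
Week 10–Week 12: $65,770 + $60,340 + $15,640 = $141,750 (over)
Week 11–Week 13: $60,340 + $15,640 + $5,890 = $81,870 (under)
Week 12–Week 14: $15,640 + $5,890 + $1,970 = $23,500 (under)
Week 13–Week 15: $5,890 + $1,970 + $3,230 = $11,090 (under)
Week 14–Week 16: $1,970 + $3,230 + $24,760 = $29,960 (under)
3 windows exceed the threshold.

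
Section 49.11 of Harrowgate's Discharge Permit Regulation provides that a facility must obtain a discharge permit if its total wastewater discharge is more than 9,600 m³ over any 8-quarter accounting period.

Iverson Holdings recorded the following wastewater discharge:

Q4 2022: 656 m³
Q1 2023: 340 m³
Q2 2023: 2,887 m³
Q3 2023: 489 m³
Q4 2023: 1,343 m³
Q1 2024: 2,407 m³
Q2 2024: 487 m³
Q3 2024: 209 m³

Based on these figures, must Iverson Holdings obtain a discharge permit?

Total wastewater discharge: 656 m³ + 340 m³ + 2,887 m³ + 489 m³ + 1,343 m³ + 2,407 m³ + 487 m³ + 209 m³ = 8,818 m³.
8,818 m³ ≤ 9,600 m³, so the threshold is not exceeded.

No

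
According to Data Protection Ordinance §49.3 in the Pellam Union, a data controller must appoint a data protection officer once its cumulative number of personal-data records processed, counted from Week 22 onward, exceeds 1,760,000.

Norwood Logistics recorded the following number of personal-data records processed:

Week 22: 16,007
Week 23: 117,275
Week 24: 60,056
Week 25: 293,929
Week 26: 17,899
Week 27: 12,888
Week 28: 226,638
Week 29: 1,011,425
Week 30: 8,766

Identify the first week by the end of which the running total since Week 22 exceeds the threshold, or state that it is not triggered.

Week 30

Through Week 22: 16,007
Through Week 23: 133,282
Through Week 24: 193,338
Through Week 25: 487,267
Through Week 26: 505,166
Through Week 27: 518,054
Through Week 28: 744,692
Through Week 29: 1,756,117
Through Week 30: 1,764,883 ← exceeds threshold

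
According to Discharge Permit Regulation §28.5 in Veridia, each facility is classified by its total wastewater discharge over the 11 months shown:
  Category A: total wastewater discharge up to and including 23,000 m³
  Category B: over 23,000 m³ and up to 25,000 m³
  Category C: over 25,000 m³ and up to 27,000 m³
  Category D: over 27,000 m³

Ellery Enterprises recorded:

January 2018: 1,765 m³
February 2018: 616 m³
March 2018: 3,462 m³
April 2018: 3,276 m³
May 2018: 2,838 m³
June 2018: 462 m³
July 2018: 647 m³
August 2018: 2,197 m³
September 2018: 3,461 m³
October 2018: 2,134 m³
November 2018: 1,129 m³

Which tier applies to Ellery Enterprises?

Total wastewater discharge: 1,765 m³ + 616 m³ + 3,462 m³ + 3,276 m³ + 2,838 m³ + 462 m³ + 647 m³ + 2,197 m³ + 3,461 m³ + 2,134 m³ + 1,129 m³ = 21,987 m³.
21,987 m³ ≤ 23,000 m³, so Category A applies.

Category A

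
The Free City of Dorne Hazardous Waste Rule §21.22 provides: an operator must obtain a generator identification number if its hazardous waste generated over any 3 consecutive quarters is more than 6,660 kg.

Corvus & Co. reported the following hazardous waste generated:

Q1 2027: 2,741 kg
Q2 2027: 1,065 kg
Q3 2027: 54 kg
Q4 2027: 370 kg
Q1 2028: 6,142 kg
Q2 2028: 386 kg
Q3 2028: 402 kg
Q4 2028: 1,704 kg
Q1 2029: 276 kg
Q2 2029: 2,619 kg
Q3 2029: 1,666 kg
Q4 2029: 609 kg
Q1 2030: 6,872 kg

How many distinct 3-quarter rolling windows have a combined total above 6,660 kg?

3

Q1 2027–Q3 2027: 2,741 kg + 1,065 kg + 54 kg = 3,860 kg (under)
Q2 2027–Q4 2027: 1,065 kg + 54 kg + 370 kg = 1,489 kg (under)
Q3 2027–Q1 2028: 54 kg + 370 kg + 6,142 kg = 6,566 kg (under)
Q4 2027–Q2 2028: 370 kg + 6,142 kg + 386 kg = 6,898 kg (over)
Q1 2028–Q3 2028: 6,142 kg + 386 kg + 402 kg = 6,930 kg (over)
Q2 2028–Q4 2028: 386 kg + 402 kg + 1,704 kg = 2,492 kg (under)
Q3 2028–Q1 2029: 402 kg + 1,704 kg + 276 kg = 2,382 kg (under)
Q4 2028–Q2 2029: 1,704 kg + 276 kg + 2,619 kg = 4,599 kg (under)
Q1 2029–Q3 2029: 276 kg + 2,619 kg + 1,666 kg = 4,561 kg (under)
Q2 2029–Q4 2029: 2,619 kg + 1,666 kg + 609 kg = 4,894 kg (under)
Q3 2029–Q1 2030: 1,666 kg + 609 kg + 6,872 kg = 9,147 kg (over)
3 windows exceed the threshold.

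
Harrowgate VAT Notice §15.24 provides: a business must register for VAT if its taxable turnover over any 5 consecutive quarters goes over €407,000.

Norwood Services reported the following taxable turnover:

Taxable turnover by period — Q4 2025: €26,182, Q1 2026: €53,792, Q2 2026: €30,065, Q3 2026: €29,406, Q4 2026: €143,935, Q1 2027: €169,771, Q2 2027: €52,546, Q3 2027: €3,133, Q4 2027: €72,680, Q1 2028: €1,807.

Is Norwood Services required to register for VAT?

Q4 2025–Q4 2026: €26,182 + €53,792 + €30,065 + €29,406 + €143,935 = €283,380 (under)
Q1 2026–Q1 2027: €53,792 + €30,065 + €29,406 + €143,935 + €169,771 = €426,969 (over)
Q2 2026–Q2 2027: €30,065 + €29,406 + €143,935 + €169,771 + €52,546 = €425,723 (over)
Q3 2026–Q3 2027: €29,406 + €143,935 + €169,771 + €52,546 + €3,133 = €398,791 (under)
Q4 2026–Q4 2027: €143,935 + €169,771 + €52,546 + €3,133 + €72,680 = €442,065 (over)
Q1 2027–Q1 2028: €169,771 + €52,546 + €3,133 + €72,680 + €1,807 = €299,937 (under)
At least one window exceeds €407,000.

Yes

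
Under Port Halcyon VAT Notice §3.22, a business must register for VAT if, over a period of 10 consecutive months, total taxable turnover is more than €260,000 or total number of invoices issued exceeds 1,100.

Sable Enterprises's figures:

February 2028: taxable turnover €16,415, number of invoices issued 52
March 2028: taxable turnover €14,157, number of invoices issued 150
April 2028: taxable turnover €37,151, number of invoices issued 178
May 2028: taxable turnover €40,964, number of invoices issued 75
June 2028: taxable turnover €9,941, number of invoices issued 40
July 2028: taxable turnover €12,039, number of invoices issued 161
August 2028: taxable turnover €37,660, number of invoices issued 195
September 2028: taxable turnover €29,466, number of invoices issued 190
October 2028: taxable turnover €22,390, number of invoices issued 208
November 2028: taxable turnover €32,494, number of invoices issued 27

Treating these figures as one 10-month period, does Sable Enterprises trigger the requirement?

Total taxable turnover: €16,415 + €14,157 + €37,151 + €40,964 + €9,941 + €12,039 + €37,660 + €29,466 + €22,390 + €32,494 = €252,677 (≤ €260,000).
Total number of invoices issued: 52 + 150 + 178 + 75 + 40 + 161 + 195 + 190 + 208 + 27 = 1,276 (> 1,100).
The test is 'or': at least one threshold is exceeded.

Yes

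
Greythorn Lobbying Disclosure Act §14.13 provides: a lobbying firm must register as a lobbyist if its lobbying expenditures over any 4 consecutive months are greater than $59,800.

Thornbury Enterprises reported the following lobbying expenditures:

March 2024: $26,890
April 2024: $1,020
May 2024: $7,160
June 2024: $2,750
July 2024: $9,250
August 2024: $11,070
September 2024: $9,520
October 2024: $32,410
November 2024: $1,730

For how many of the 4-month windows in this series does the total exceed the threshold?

March 2024–June 2024: $26,890 + $1,020 + $7,160 + $2,750 = $37,820 (under)
April 2024–July 2024: $1,020 + $7,160 + $2,750 + $9,250 = $20,180 (under)
May 2024–August 2024: $7,160 + $2,750 + $9,250 + $11,070 = $30,230 (under)
June 2024–September 2024: $2,750 + $9,250 + $11,070 + $9,520 = $32,590 (under)
July 2024–October 2024: $9,250 + $11,070 + $9,520 + $32,410 = $62,250 (over)
August 2024–November 2024: $11,070 + $9,520 + $32,410 + $1,730 = $54,730 (under)
1 window exceeds the threshold.

1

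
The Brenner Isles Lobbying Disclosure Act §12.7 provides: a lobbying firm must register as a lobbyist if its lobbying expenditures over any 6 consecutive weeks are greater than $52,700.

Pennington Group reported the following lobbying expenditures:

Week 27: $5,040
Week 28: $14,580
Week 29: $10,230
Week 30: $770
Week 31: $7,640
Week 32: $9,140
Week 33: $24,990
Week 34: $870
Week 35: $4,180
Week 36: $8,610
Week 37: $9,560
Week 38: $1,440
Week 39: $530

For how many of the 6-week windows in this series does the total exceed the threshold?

4

Week 27–Week 32: $5,040 + $14,580 + $10,230 + $770 + $7,640 + $9,140 = $47,400 (under)
Week 28–Week 33: $14,580 + $10,230 + $770 + $7,640 + $9,140 + $24,990 = $67,350 (over)
Week 29–Week 34: $10,230 + $770 + $7,640 + $9,140 + $24,990 + $870 = $53,640 (over)
Week 30–Week 35: $770 + $7,640 + $9,140 + $24,990 + $870 + $4,180 = $47,590 (under)
Week 31–Week 36: $7,640 + $9,140 + $24,990 + $870 + $4,180 + $8,610 = $55,430 (over)
Week 32–Week 37: $9,140 + $24,990 + $870 + $4,180 + $8,610 + $9,560 = $57,350 (over)
Week 33–Week 38: $24,990 + $870 + $4,180 + $8,610 + $9,560 + $1,440 = $49,650 (under)
Week 34–Week 39: $870 + $4,180 + $8,610 + $9,560 + $1,440 + $530 = $25,190 (under)
4 windows exceed the threshold.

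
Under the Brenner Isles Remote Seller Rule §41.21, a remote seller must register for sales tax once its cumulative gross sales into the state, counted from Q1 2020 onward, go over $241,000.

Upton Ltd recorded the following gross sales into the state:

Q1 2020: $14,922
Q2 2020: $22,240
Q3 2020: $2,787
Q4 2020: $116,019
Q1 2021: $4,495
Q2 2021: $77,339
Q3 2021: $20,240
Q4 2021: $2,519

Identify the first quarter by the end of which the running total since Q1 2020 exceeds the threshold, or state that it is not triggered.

Through Q1 2020: $14,922
Through Q2 2020: $37,162
Through Q3 2020: $39,949
Through Q4 2020: $155,968
Through Q1 2021: $160,463
Through Q2 2021: $237,802
Through Q3 2021: $258,042 ← exceeds threshold

Q3 2021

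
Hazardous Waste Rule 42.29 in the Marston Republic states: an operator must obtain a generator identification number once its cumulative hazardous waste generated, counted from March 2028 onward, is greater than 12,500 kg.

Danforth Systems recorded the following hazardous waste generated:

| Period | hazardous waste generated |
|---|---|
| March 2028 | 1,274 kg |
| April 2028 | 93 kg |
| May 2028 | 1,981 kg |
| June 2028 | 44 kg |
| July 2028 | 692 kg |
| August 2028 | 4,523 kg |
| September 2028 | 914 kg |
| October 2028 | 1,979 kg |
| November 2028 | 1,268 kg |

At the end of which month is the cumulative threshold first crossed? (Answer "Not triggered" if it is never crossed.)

November 2028

Through March 2028: 1,274 kg
Through April 2028: 1,367 kg
Through May 2028: 3,348 kg
Through June 2028: 3,392 kg
Through July 2028: 4,084 kg
Through August 2028: 8,607 kg
Through September 2028: 9,521 kg
Through October 2028: 11,500 kg
Through November 2028: 12,768 kg ← exceeds threshold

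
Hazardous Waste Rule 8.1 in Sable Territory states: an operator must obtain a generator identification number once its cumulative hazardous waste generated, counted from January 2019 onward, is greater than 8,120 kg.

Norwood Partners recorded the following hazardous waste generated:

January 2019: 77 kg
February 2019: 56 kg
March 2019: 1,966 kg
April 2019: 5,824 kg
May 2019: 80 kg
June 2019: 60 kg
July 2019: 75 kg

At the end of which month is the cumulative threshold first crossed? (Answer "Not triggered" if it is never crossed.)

Through January 2019: 77 kg
Through February 2019: 133 kg
Through March 2019: 2,099 kg
Through April 2019: 7,923 kg
Through May 2019: 8,003 kg
Through June 2019: 8,063 kg
Through July 2019: 8,138 kg ← exceeds threshold

July 2019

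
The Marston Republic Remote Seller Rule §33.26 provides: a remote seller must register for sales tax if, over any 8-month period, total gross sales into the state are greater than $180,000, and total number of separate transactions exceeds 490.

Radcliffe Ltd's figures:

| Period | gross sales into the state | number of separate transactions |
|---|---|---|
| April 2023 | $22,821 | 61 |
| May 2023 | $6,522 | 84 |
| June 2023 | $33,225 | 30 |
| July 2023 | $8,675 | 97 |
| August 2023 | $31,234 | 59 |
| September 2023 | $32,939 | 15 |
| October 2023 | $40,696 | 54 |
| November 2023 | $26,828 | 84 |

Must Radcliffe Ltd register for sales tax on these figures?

Total gross sales into the state: $22,821 + $6,522 + $33,225 + $8,675 + $31,234 + $32,939 + $40,696 + $26,828 = $202,940 (> $180,000).
Total number of separate transactions: 61 + 84 + 30 + 97 + 59 + 15 + 54 + 84 = 484 (≤ 490).
The test is 'and': the rule requires both, and at least one is not exceeded.

No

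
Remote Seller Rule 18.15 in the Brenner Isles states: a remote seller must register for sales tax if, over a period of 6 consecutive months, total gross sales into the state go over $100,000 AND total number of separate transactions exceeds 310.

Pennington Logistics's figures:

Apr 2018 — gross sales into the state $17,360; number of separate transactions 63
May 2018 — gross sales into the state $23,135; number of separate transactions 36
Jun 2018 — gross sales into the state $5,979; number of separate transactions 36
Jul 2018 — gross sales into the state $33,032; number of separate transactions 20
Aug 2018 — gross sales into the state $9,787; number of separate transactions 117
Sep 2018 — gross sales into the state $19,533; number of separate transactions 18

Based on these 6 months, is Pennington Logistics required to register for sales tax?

Total gross sales into the state: $17,360 + $23,135 + $5,979 + $33,032 + $9,787 + $19,533 = $108,826 (> $100,000).
Total number of separate transactions: 63 + 36 + 36 + 20 + 117 + 18 = 290 (≤ 310).
The test is 'and': the rule requires both, and at least one is not exceeded.

No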